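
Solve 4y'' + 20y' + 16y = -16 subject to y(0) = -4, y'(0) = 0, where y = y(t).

y = -1 - 4*exp(-t) + exp(-4*t)

Divide through by 4: y'' + 5y' + 4y = -4.
Characteristic equation r² + 5r + 4 = 0 factors as (r + 4)(r + 1) = 0, so r = -4, -1.
Hence y_h = C1*exp(-4*t) + C2*exp(-t).
For the particular solution try y_p = A0. Substituting and matching coefficients of each power of t gives A0 = -1, so y_p = -1.
General solution: y = -1 + C1*exp(-4*t) + C2*exp(-t).
Apply the initial conditions: y(0) = -1 + C1 + C2 = -4 and y'(0) = -C2 - 4*C1 = 0. Solving gives C1 = 1, C2 = -4.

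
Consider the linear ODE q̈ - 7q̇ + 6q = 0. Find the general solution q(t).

Characteristic equation r² - 7r + 6 = 0 factors as (r - 1)(r - 6) = 0, so r = 1, 6.
Hence q_h = C1*exp(t) + C2*exp(6*t).

q = C1*exp(t) + C2*exp(6*t)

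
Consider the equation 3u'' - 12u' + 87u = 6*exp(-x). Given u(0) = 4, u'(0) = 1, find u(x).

Divide through by 3: u'' - 4u' + 29u = 2*exp(-x).
Characteristic equation r² - 4r + 29 = 0 has discriminant (-4)² - 4·(29) = -100 < 0, so r = 2 ± 5i.
Hence u_h = C1*cos(5*x)*exp(2*x) + C2*exp(2*x)*sin(5*x).
Try u_p = A*exp(-x). Substituting into the equation and dividing by exp(-x) gives A = 1/17, so u_p = exp(-x)/17.
General solution: u = exp(-x)/17 + C1*cos(5*x)*exp(2*x) + C2*exp(2*x)*sin(5*x).
Apply the initial conditions: u(0) = 1/17 + C1 = 4 and u'(0) = -1/17 + 2*C1 + 5*C2 = 1. Solving gives C1 = 67/17, C2 = -116/85.

u = exp(-x)/17 - 116*exp(2*x)*sin(5*x)/85 + 67*cos(5*x)*exp(2*x)/17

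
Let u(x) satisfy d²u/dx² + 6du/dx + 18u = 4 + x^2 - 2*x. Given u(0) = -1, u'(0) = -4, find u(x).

Characteristic equation r² + 6r + 18 = 0 has discriminant (6)² - 4·(18) = -36 < 0, so r = -3 ± 3i.
Hence u_h = C1*cos(3*x)*exp(-3*x) + C2*exp(-3*x)*sin(3*x).
For the particular solution try u_p = A0 + A1*x + A2*x^2. Substituting and matching coefficients of each power of x gives A0 = 43/162, A1 = -4/27, A2 = 1/18, so u_p = 43/162 - 4*x/27 + x^2/18.
General solution: u = 43/162 - 4*x/27 + x^2/18 + C1*cos(3*x)*exp(-3*x) + C2*exp(-3*x)*sin(3*x).
Apply the initial conditions: u(0) = 43/162 + C1 = -1 and u'(0) = -4/27 - 3*C1 + 3*C2 = -4. Solving gives C1 = -205/162, C2 = -413/162.

u = 43/162 - 4*x/27 + x**2/18 - 413*exp(-3*x)*sin(3*x)/162 - 205*cos(3*x)*exp(-3*x)/162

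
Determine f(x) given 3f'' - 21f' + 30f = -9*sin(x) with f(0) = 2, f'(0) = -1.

Divide through by 3: f'' - 7f' + 10f = -3*sin(x).
Characteristic equation r² - 7r + 10 = 0 factors as (r - 5)(r - 2) = 0, so r = 5, 2.
Hence f_h = C1*exp(5*x) + C2*exp(2*x).
Try f_p = A*cos(x) + B*sin(x). Substituting and equating the coefficients of cos(x) and sin(x) gives A = -21/130, B = -27/130, so f_p = -27*sin(x)/130 - 21*cos(x)/130.
General solution: f = -27*sin(x)/130 - 21*cos(x)/130 + C1*exp(5*x) + C2*exp(2*x).
Apply the initial conditions: f(0) = -21/130 + C1 + C2 = 2 and f'(0) = -27/130 + 2*C2 + 5*C1 = -1. Solving gives C1 = -133/78, C2 = 58/15.

f = -133*exp(5*x)/78 - 27*sin(x)/130 - 21*cos(x)/130 + 58*exp(2*x)/15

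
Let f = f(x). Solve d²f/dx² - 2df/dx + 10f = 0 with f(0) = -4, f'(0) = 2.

Characteristic equation r² - 2r + 10 = 0 has discriminant (-2)² - 4·(10) = -36 < 0, so r = 1 ± 3i.
Hence f_h = C1*cos(3*x)*exp(x) + C2*exp(x)*sin(3*x).
Apply the initial conditions: f(0) = C1 = -4 and f'(0) = C1 + 3*C2 = 2. Solving gives C1 = -4, C2 = 2.

f = -4*cos(3*x)*exp(x) + 2*exp(x)*sin(3*x)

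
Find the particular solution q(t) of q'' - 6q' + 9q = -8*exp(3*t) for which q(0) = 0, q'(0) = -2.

q = -4*t**2*exp(3*t) - 2*t*exp(3*t)

Characteristic equation r² - 6r + 9 = 0 has discriminant (-6)² - 4·(9) = 0, so r = 3 is a repeated root.
Hence q_h = (C1 + C2*t)*exp(3*t).
Since exp(3*t) solves the homogeneous equation (r = 3 is a root of multiplicity 2), multiply the trial by t^2. Try q_p = A*t^2*exp(3*t). Substituting into the equation and dividing by exp(3*t) gives A = -4, so q_p = -4*t^2*exp(3*t).
General solution: q = C1*exp(3*t) - 4*t^2*exp(3*t) + C2*t*exp(3*t).
Apply the initial conditions: q(0) = C1 = 0 and q'(0) = C2 + 3*C1 = -2. Solving gives C1 = 0, C2 = -2.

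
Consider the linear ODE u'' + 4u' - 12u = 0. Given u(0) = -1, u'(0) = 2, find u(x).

u = -exp(-6*x)/2 - exp(2*x)/2

Characteristic equation r² + 4r - 12 = 0 factors as (r - 2)(r + 6) = 0, so r = 2, -6.
Hence u_h = C1*exp(2*x) + C2*exp(-6*x).
Apply the initial conditions: u(0) = C1 + C2 = -1 and u'(0) = -6*C2 + 2*C1 = 2. Solving gives C1 = -1/2, C2 = -1/2.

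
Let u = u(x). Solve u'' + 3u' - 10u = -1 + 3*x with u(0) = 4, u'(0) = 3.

Characteristic equation r² + 3r - 10 = 0 factors as (r + 5)(r - 2) = 0, so r = -5, 2.
Hence u_h = C1*exp(-5*x) + C2*exp(2*x).
For the particular solution try u_p = A0 + A1*x. Substituting and matching coefficients of each power of x gives A0 = 1/100, A1 = -3/10, so u_p = 1/100 - 3*x/10.
General solution: u = 1/100 - 3*x/10 + C1*exp(-5*x) + C2*exp(2*x).
Apply the initial conditions: u(0) = 1/100 + C1 + C2 = 4 and u'(0) = -3/10 - 5*C1 + 2*C2 = 3. Solving gives C1 = 117/175, C2 = 93/28.

u = 1/100 - 3*x/10 + 93*exp(2*x)/28 + 117*exp(-5*x)/175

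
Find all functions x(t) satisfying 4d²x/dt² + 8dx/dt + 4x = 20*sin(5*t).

x = -30*sin(5*t)/169 - 25*cos(5*t)/338 + C1*exp(-t) + C2*t*exp(-t)

Divide through by 4: x'' + 2x' + x = 5*sin(5*t).
Characteristic equation r² + 2r + 1 = 0 has discriminant (2)² - 4·(1) = 0, so r = -1 is a repeated root.
Hence x_h = (C1 + C2*t)*exp(-t).
Try x_p = A*cos(5*t) + B*sin(5*t). Substituting and equating the coefficients of cos(5t) and sin(5t) gives A = -25/338, B = -30/169, so x_p = -30*sin(5*t)/169 - 25*cos(5*t)/338.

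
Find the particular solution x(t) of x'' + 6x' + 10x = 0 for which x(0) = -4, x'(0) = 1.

Characteristic equation r² + 6r + 10 = 0 has discriminant (6)² - 4·(10) = -4 < 0, so r = -3 ± i.
Hence x_h = C1*cos(t)*exp(-3*t) + C2*exp(-3*t)*sin(t).
Apply the initial conditions: x(0) = C1 = -4 and x'(0) = C2 - 3*C1 = 1. Solving gives C1 = -4, C2 = -11.

x = -11*exp(-3*t)*sin(t) - 4*cos(t)*exp(-3*t)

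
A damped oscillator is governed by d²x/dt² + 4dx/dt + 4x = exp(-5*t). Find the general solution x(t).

Characteristic equation r² + 4r + 4 = 0 has discriminant (4)² - 4·(4) = 0, so r = -2 is a repeated root.
Hence x_h = (C1 + C2*t)*exp(-2*t).
Try x_p = A*exp(-5*t). Substituting into the equation and dividing by exp(-5*t) gives A = 1/9, so x_p = exp(-5*t)/9.

x = exp(-5*t)/9 + C1*exp(-2*t) + C2*t*exp(-2*t)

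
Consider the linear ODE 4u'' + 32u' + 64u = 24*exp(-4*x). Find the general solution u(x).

u = C1*exp(-4*x) + 3*x**2*exp(-4*x) + C2*x*exp(-4*x)

Divide through by 4: u'' + 8u' + 16u = 6*exp(-4*x).
Characteristic equation r² + 8r + 16 = 0 has discriminant (8)² - 4·(16) = 0, so r = -4 is a repeated root.
Hence u_h = (C1 + C2*x)*exp(-4*x).
Since exp(-4*x) solves the homogeneous equation (r = -4 is a root of multiplicity 2), multiply the trial by x^2. Try u_p = A*x^2*exp(-4*x). Substituting into the equation and dividing by exp(-4*x) gives A = 3, so u_p = 3*x^2*exp(-4*x).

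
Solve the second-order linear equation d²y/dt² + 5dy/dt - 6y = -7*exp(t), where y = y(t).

Characteristic equation r² + 5r - 6 = 0 factors as (r + 6)(r - 1) = 0, so r = -6, 1.
Hence y_h = C1*exp(-6*t) + C2*exp(t).
Since exp(t) solves the homogeneous equation (r = 1 is a root of multiplicity 1), multiply the trial by t. Try y_p = A*t*exp(t). Substituting into the equation and dividing by exp(t) gives A = -1, so y_p = -t*exp(t).

y = C1*exp(-6*t) + C2*exp(t) - t*exp(t)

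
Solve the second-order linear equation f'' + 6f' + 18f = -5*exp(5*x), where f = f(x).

Characteristic equation r² + 6r + 18 = 0 has discriminant (6)² - 4·(18) = -36 < 0, so r = -3 ± 3i.
Hence f_h = C1*cos(3*x)*exp(-3*x) + C2*exp(-3*x)*sin(3*x).
Try f_p = A*exp(5*x). Substituting into the equation and dividing by exp(5*x) gives A = -5/73, so f_p = -5*exp(5*x)/73.

f = -5*exp(5*x)/73 + C1*cos(3*x)*exp(-3*x) + C2*exp(-3*x)*sin(3*x)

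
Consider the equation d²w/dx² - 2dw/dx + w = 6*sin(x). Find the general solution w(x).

w = 3*cos(x) + C1*exp(x) + C2*x*exp(x)

Characteristic equation r² - 2r + 1 = 0 has discriminant (-2)² - 4·(1) = 0, so r = 1 is a repeated root.
Hence w_h = (C1 + C2*x)*exp(x).
Try w_p = A*cos(x) + B*sin(x). Substituting and equating the coefficients of cos(x) and sin(x) gives A = 3, B = 0, so w_p = 3*cos(x).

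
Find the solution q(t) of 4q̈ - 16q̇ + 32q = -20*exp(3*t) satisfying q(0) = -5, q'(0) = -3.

Divide through by 4: q'' - 4q' + 8q = -5*exp(3*t).
Characteristic equation r² - 4r + 8 = 0 has discriminant (-4)² - 4·(8) = -16 < 0, so r = 2 ± 2i.
Hence q_h = C1*cos(2*t)*exp(2*t) + C2*exp(2*t)*sin(2*t).
Try q_p = A*exp(3*t). Substituting into the equation and dividing by exp(3*t) gives A = -1, so q_p = -exp(3*t).
General solution: q = -exp(3*t) + C1*cos(2*t)*exp(2*t) + C2*exp(2*t)*sin(2*t).
Apply the initial conditions: q(0) = -1 + C1 = -5 and q'(0) = -3 + 2*C1 + 2*C2 = -3. Solving gives C1 = -4, C2 = 4.

q = -exp(3*t) - 4*cos(2*t)*exp(2*t) + 4*exp(2*t)*sin(2*t)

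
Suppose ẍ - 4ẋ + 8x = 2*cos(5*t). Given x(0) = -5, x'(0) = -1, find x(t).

Characteristic equation r² - 4r + 8 = 0 has discriminant (-4)² - 4·(8) = -16 < 0, so r = 2 ± 2i.
Hence x_h = C1*cos(2*t)*exp(2*t) + C2*exp(2*t)*sin(2*t).
Try x_p = A*cos(5*t) + B*sin(5*t). Substituting and equating the coefficients of cos(5t) and sin(5t) gives A = -34/689, B = -40/689, so x_p = -40*sin(5*t)/689 - 34*cos(5*t)/689.
General solution: x = -40*sin(5*t)/689 - 34*cos(5*t)/689 + C1*cos(2*t)*exp(2*t) + C2*exp(2*t)*sin(2*t).
Apply the initial conditions: x(0) = -34/689 + C1 = -5 and x'(0) = -200/689 + 2*C1 + 2*C2 = -1. Solving gives C1 = -3411/689, C2 = 6333/1378.

x = -40*sin(5*t)/689 - 34*cos(5*t)/689 - 3411*cos(2*t)*exp(2*t)/689 + 6333*exp(2*t)*sin(2*t)/1378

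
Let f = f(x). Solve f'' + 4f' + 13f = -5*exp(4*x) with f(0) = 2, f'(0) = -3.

f = -exp(4*x)/9 + 5*exp(-2*x)*sin(3*x)/9 + 19*cos(3*x)*exp(-2*x)/9

Characteristic equation r² + 4r + 13 = 0 has discriminant (4)² - 4·(13) = -36 < 0, so r = -2 ± 3i.
Hence f_h = C1*cos(3*x)*exp(-2*x) + C2*exp(-2*x)*sin(3*x).
Try f_p = A*exp(4*x). Substituting into the equation and dividing by exp(4*x) gives A = -1/9, so f_p = -exp(4*x)/9.
General solution: f = -exp(4*x)/9 + C1*cos(3*x)*exp(-2*x) + C2*exp(-2*x)*sin(3*x).
Apply the initial conditions: f(0) = -1/9 + C1 = 2 and f'(0) = -4/9 - 2*C1 + 3*C2 = -3. Solving gives C1 = 19/9, C2 = 5/9.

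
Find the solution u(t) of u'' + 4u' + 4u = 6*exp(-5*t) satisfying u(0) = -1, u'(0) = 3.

Characteristic equation r² + 4r + 4 = 0 has discriminant (4)² - 4·(4) = 0, so r = -2 is a repeated root.
Hence u_h = (C1 + C2*t)*exp(-2*t).
Try u_p = A*exp(-5*t). Substituting into the equation and dividing by exp(-5*t) gives A = 2/3, so u_p = 2*exp(-5*t)/3.
General solution: u = 2*exp(-5*t)/3 + C1*exp(-2*t) + C2*t*exp(-2*t).
Apply the initial conditions: u(0) = 2/3 + C1 = -1 and u'(0) = -10/3 + C2 - 2*C1 = 3. Solving gives C1 = -5/3, C2 = 3.

u = -5*exp(-2*t)/3 + 2*exp(-5*t)/3 + 3*t*exp(-2*t)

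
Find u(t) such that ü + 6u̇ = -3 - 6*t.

Characteristic equation r² + 6r = 0 factors as (r + 6)r = 0, so r = -6, 0.
Hence u_h = C1*exp(-6*t) + C2.
Since 0 is a characteristic root (multiplicity 1), multiply the polynomial trial by t: try u_p = t*(A0 + A1*t). Substituting and matching coefficients of each power of t gives A0 = -1/3, A1 = -1/2, so u_p = -t^2/2 - t/3.

u = C2 - t**2/2 - t/3 + C1*exp(-6*t)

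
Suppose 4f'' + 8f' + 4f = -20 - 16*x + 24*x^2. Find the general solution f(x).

Divide through by 4: f'' + 2f' + f = -5 - 4*x + 6*x^2.
Characteristic equation r² + 2r + 1 = 0 has discriminant (2)² - 4·(1) = 0, so r = -1 is a repeated root.
Hence f_h = (C1 + C2*x)*exp(-x).
For the particular solution try f_p = A0 + A1*x + A2*x^2. Substituting and matching coefficients of each power of x gives A0 = 39, A1 = -28, A2 = 6, so f_p = 39 - 28*x + 6*x^2.

f = 39 - 28*x + 6*x**2 + C1*exp(-x) + C2*x*exp(-x)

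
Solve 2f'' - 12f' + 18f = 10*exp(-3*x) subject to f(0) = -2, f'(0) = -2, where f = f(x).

f = -77*exp(3*x)/36 + 5*exp(-3*x)/36 + 29*x*exp(3*x)/6

Divide through by 2: f'' - 6f' + 9f = 5*exp(-3*x).
Characteristic equation r² - 6r + 9 = 0 has discriminant (-6)² - 4·(9) = 0, so r = 3 is a repeated root.
Hence f_h = (C1 + C2*x)*exp(3*x).
Try f_p = A*exp(-3*x). Substituting into the equation and dividing by exp(-3*x) gives A = 5/36, so f_p = 5*exp(-3*x)/36.
General solution: f = 5*exp(-3*x)/36 + C1*exp(3*x) + C2*x*exp(3*x).
Apply the initial conditions: f(0) = 5/36 + C1 = -2 and f'(0) = -5/12 + C2 + 3*C1 = -2. Solving gives C1 = -77/36, C2 = 29/6.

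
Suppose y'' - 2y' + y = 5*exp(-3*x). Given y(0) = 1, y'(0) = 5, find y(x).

Characteristic equation r² - 2r + 1 = 0 has discriminant (-2)² - 4·(1) = 0, so r = 1 is a repeated root.
Hence y_h = (C1 + C2*x)*exp(x).
Try y_p = A*exp(-3*x). Substituting into the equation and dividing by exp(-3*x) gives A = 5/16, so y_p = 5*exp(-3*x)/16.
General solution: y = 5*exp(-3*x)/16 + C1*exp(x) + C2*x*exp(x).
Apply the initial conditions: y(0) = 5/16 + C1 = 1 and y'(0) = -15/16 + C1 + C2 = 5. Solving gives C1 = 11/16, C2 = 21/4.

y = 5*exp(-3*x)/16 + 11*exp(x)/16 + 21*x*exp(x)/4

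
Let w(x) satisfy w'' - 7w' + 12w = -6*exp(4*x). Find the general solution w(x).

Characteristic equation r² - 7r + 12 = 0 factors as (r - 3)(r - 4) = 0, so r = 3, 4.
Hence w_h = C1*exp(3*x) + C2*exp(4*x).
Since exp(4*x) solves the homogeneous equation (r = 4 is a root of multiplicity 1), multiply the trial by x. Try w_p = A*x*exp(4*x). Substituting into the equation and dividing by exp(4*x) gives A = -6, so w_p = -6*x*exp(4*x).

w = C1*exp(3*x) + C2*exp(4*x) - 6*x*exp(4*x)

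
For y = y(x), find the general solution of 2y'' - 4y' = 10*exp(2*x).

Divide through by 2: y'' - 2y' = 5*exp(2*x).
Characteristic equation r² - 2r = 0 factors as (r - 2)r = 0, so r = 2, 0.
Hence y_h = C1*exp(2*x) + C2.
Since exp(2*x) solves the homogeneous equation (r = 2 is a root of multiplicity 1), multiply the trial by x. Try y_p = A*x*exp(2*x). Substituting into the equation and dividing by exp(2*x) gives A = 5/2, so y_p = 5*x*exp(2*x)/2.

y = C2 + C1*exp(2*x) + 5*x*exp(2*x)/2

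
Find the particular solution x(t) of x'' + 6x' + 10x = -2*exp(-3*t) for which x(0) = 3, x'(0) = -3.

x = -2*exp(-3*t) + 5*cos(t)*exp(-3*t) + 6*exp(-3*t)*sin(t)

Characteristic equation r² + 6r + 10 = 0 has discriminant (6)² - 4·(10) = -4 < 0, so r = -3 ± i.
Hence x_h = C1*cos(t)*exp(-3*t) + C2*exp(-3*t)*sin(t).
Try x_p = A*exp(-3*t). Substituting into the equation and dividing by exp(-3*t) gives A = -2, so x_p = -2*exp(-3*t).
General solution: x = -2*exp(-3*t) + C1*cos(t)*exp(-3*t) + C2*exp(-3*t)*sin(t).
Apply the initial conditions: x(0) = -2 + C1 = 3 and x'(0) = 6 + C2 - 3*C1 = -3. Solving gives C1 = 5, C2 = 6.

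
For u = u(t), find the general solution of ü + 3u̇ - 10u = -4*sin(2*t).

u = 3*cos(2*t)/29 + 7*sin(2*t)/29 + C1*exp(2*t) + C2*exp(-5*t)

Characteristic equation r² + 3r - 10 = 0 factors as (r - 2)(r + 5) = 0, so r = 2, -5.
Hence u_h = C1*exp(2*t) + C2*exp(-5*t).
Try u_p = A*cos(2*t) + B*sin(2*t). Substituting and equating the coefficients of cos(2t) and sin(2t) gives A = 3/29, B = 7/29, so u_p = 3*cos(2*t)/29 + 7*sin(2*t)/29.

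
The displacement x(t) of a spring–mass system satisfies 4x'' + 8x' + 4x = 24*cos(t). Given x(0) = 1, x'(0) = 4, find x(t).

Divide through by 4: x'' + 2x' + x = 6*cos(t).
Characteristic equation r² + 2r + 1 = 0 has discriminant (2)² - 4·(1) = 0, so r = -1 is a repeated root.
Hence x_h = (C1 + C2*t)*exp(-t).
Try x_p = A*cos(t) + B*sin(t). Substituting and equating the coefficients of cos(t) and sin(t) gives A = 0, B = 3, so x_p = 3*sin(t).
General solution: x = 3*sin(t) + C1*exp(-t) + C2*t*exp(-t).
Apply the initial conditions: x(0) = C1 = 1 and x'(0) = 3 + C2 - C1 = 4. Solving gives C1 = 1, C2 = 2.

x = 3*sin(t) + 2*t*exp(-t) + exp(-t)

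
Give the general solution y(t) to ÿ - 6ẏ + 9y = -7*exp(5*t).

Characteristic equation r² - 6r + 9 = 0 has discriminant (-6)² - 4·(9) = 0, so r = 3 is a repeated root.
Hence y_h = (C1 + C2*t)*exp(3*t).
Try y_p = A*exp(5*t). Substituting into the equation and dividing by exp(5*t) gives A = -7/4, so y_p = -7*exp(5*t)/4.

y = -7*exp(5*t)/4 + C1*exp(3*t) + C2*t*exp(3*t)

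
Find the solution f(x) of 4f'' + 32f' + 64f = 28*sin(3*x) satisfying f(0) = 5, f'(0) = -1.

f = -168*cos(3*x)/625 + 49*sin(3*x)/625 + 3293*exp(-4*x)/625 + 496*x*exp(-4*x)/25

Divide through by 4: f'' + 8f' + 16f = 7*sin(3*x).
Characteristic equation r² + 8r + 16 = 0 has discriminant (8)² - 4·(16) = 0, so r = -4 is a repeated root.
Hence f_h = (C1 + C2*x)*exp(-4*x).
Try f_p = A*cos(3*x) + B*sin(3*x). Substituting and equating the coefficients of cos(3x) and sin(3x) gives A = -168/625, B = 49/625, so f_p = -168*cos(3*x)/625 + 49*sin(3*x)/625.
General solution: f = -168*cos(3*x)/625 + 49*sin(3*x)/625 + C1*exp(-4*x) + C2*x*exp(-4*x).
Apply the initial conditions: f(0) = -168/625 + C1 = 5 and f'(0) = 147/625 + C2 - 4*C1 = -1. Solving gives C1 = 3293/625, C2 = 496/25.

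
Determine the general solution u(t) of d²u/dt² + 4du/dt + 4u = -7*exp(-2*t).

u = C1*exp(-2*t) - 7*t**2*exp(-2*t)/2 + C2*t*exp(-2*t)

Characteristic equation r² + 4r + 4 = 0 has discriminant (4)² - 4·(4) = 0, so r = -2 is a repeated root.
Hence u_h = (C1 + C2*t)*exp(-2*t).
Since exp(-2*t) solves the homogeneous equation (r = -2 is a root of multiplicity 2), multiply the trial by t^2. Try u_p = A*t^2*exp(-2*t). Substituting into the equation and dividing by exp(-2*t) gives A = -7/2, so u_p = -7*t^2*exp(-2*t)/2.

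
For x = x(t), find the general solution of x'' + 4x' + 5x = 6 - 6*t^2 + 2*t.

Characteristic equation r² + 4r + 5 = 0 has discriminant (4)² - 4·(5) = -4 < 0, so r = -2 ± i.
Hence x_h = C1*cos(t)*exp(-2*t) + C2*exp(-2*t)*sin(t).
For the particular solution try x_p = A0 + A1*t + A2*t^2. Substituting and matching coefficients of each power of t gives A0 = -22/125, A1 = 58/25, A2 = -6/5, so x_p = -22/125 - 6*t^2/5 + 58*t/25.

x = -22/125 - 6*t**2/5 + 58*t/25 + C1*cos(t)*exp(-2*t) + C2*exp(-2*t)*sin(t)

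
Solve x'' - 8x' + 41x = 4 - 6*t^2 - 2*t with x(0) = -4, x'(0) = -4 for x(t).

x = 5792/68921 - 178*t/1681 - 6*t**2/41 - 281476*cos(5*t)*exp(4*t)/68921 + 857518*exp(4*t)*sin(5*t)/344605

Characteristic equation r² - 8r + 41 = 0 has discriminant (-8)² - 4·(41) = -100 < 0, so r = 4 ± 5i.
Hence x_h = C1*cos(5*t)*exp(4*t) + C2*exp(4*t)*sin(5*t).
For the particular solution try x_p = A0 + A1*t + A2*t^2. Substituting and matching coefficients of each power of t gives A0 = 5792/68921, A1 = -178/1681, A2 = -6/41, so x_p = 5792/68921 - 178*t/1681 - 6*t^2/41.
General solution: x = 5792/68921 - 178*t/1681 - 6*t^2/41 + C1*cos(5*t)*exp(4*t) + C2*exp(4*t)*sin(5*t).
Apply the initial conditions: x(0) = 5792/68921 + C1 = -4 and x'(0) = -178/1681 + 4*C1 + 5*C2 = -4. Solving gives C1 = -281476/68921, C2 = 857518/344605.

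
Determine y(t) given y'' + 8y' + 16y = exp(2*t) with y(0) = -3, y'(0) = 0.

Characteristic equation r² + 8r + 16 = 0 has discriminant (8)² - 4·(16) = 0, so r = -4 is a repeated root.
Hence y_h = (C1 + C2*t)*exp(-4*t).
Try y_p = A*exp(2*t). Substituting into the equation and dividing by exp(2*t) gives A = 1/36, so y_p = exp(2*t)/36.
General solution: y = exp(2*t)/36 + C1*exp(-4*t) + C2*t*exp(-4*t).
Apply the initial conditions: y(0) = 1/36 + C1 = -3 and y'(0) = 1/18 + C2 - 4*C1 = 0. Solving gives C1 = -109/36, C2 = -73/6.

y = -109*exp(-4*t)/36 + exp(2*t)/36 - 73*t*exp(-4*t)/6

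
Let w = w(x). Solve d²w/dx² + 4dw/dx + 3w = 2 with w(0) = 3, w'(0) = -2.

Characteristic equation r² + 4r + 3 = 0 factors as (r + 1)(r + 3) = 0, so r = -1, -3.
Hence w_h = C1*exp(-x) + C2*exp(-3*x).
For the particular solution try w_p = A0. Substituting and matching coefficients of each power of x gives A0 = 2/3, so w_p = 2/3.
General solution: w = 2/3 + C1*exp(-x) + C2*exp(-3*x).
Apply the initial conditions: w(0) = 2/3 + C1 + C2 = 3 and w'(0) = -C1 - 3*C2 = -2. Solving gives C1 = 5/2, C2 = -1/6.

w = 2/3 - exp(-3*x)/6 + 5*exp(-x)/2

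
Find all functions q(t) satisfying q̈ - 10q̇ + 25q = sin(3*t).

Characteristic equation r² - 10r + 25 = 0 has discriminant (-10)² - 4·(25) = 0, so r = 5 is a repeated root.
Hence q_h = (C1 + C2*t)*exp(5*t).
Try q_p = A*cos(3*t) + B*sin(3*t). Substituting and equating the coefficients of cos(3t) and sin(3t) gives A = 15/578, B = 4/289, so q_p = 4*sin(3*t)/289 + 15*cos(3*t)/578.

q = 4*sin(3*t)/289 + 15*cos(3*t)/578 + C1*exp(5*t) + C2*t*exp(5*t)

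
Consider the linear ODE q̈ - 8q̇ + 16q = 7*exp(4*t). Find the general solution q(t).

q = C1*exp(4*t) + 7*t**2*exp(4*t)/2 + C2*t*exp(4*t)

Characteristic equation r² - 8r + 16 = 0 has discriminant (-8)² - 4·(16) = 0, so r = 4 is a repeated root.
Hence q_h = (C1 + C2*t)*exp(4*t).
Since exp(4*t) solves the homogeneous equation (r = 4 is a root of multiplicity 2), multiply the trial by t^2. Try q_p = A*t^2*exp(4*t). Substituting into the equation and dividing by exp(4*t) gives A = 7/2, so q_p = 7*t^2*exp(4*t)/2.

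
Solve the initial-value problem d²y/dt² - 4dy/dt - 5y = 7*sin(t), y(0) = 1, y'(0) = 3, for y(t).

Characteristic equation r² - 4r - 5 = 0 factors as (r - 5)(r + 1) = 0, so r = 5, -1.
Hence y_h = C1*exp(5*t) + C2*exp(-t).
Try y_p = A*cos(t) + B*sin(t). Substituting and equating the coefficients of cos(t) and sin(t) gives A = 7/13, B = -21/26, so y_p = -21*sin(t)/26 + 7*cos(t)/13.
General solution: y = -21*sin(t)/26 + 7*cos(t)/13 + C1*exp(5*t) + C2*exp(-t).
Apply the initial conditions: y(0) = 7/13 + C1 + C2 = 1 and y'(0) = -21/26 - C2 + 5*C1 = 3. Solving gives C1 = 37/52, C2 = -1/4.

y = -21*sin(t)/26 - exp(-t)/4 + 7*cos(t)/13 + 37*exp(5*t)/52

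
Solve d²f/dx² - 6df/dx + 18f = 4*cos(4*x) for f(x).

Characteristic equation r² - 6r + 18 = 0 has discriminant (-6)² - 4·(18) = -36 < 0, so r = 3 ± 3i.
Hence f_h = C1*cos(3*x)*exp(3*x) + C2*exp(3*x)*sin(3*x).
Try f_p = A*cos(4*x) + B*sin(4*x). Substituting and equating the coefficients of cos(4x) and sin(4x) gives A = 2/145, B = -24/145, so f_p = -24*sin(4*x)/145 + 2*cos(4*x)/145.

f = -24*sin(4*x)/145 + 2*cos(4*x)/145 + C1*cos(3*x)*exp(3*x) + C2*exp(3*x)*sin(3*x)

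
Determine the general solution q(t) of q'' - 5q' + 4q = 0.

q = C1*exp(4*t) + C2*exp(t)

Characteristic equation r² - 5r + 4 = 0 factors as (r - 4)(r - 1) = 0, so r = 4, 1.
Hence q_h = C1*exp(4*t) + C2*exp(t).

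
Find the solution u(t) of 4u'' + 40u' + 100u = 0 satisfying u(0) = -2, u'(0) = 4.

Divide through by 4: u'' + 10u' + 25u = 0.
Characteristic equation r² + 10r + 25 = 0 has discriminant (10)² - 4·(25) = 0, so r = -5 is a repeated root.
Hence u_h = (C1 + C2*t)*exp(-5*t).
Apply the initial conditions: u(0) = C1 = -2 and u'(0) = C2 - 5*C1 = 4. Solving gives C1 = -2, C2 = -6.

u = -2*exp(-5*t) - 6*t*exp(-5*t)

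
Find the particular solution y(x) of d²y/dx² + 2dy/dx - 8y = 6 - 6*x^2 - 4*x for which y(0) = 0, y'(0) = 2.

y = -11/32 - 7*exp(-4*x)/96 + 3*x**2/4 + 5*exp(2*x)/12 + 7*x/8

Characteristic equation r² + 2r - 8 = 0 factors as (r + 4)(r - 2) = 0, so r = -4, 2.
Hence y_h = C1*exp(-4*x) + C2*exp(2*x).
For the particular solution try y_p = A0 + A1*x + A2*x^2. Substituting and matching coefficients of each power of x gives A0 = -11/32, A1 = 7/8, A2 = 3/4, so y_p = -11/32 + 3*x^2/4 + 7*x/8.
General solution: y = -11/32 + 3*x^2/4 + 7*x/8 + C1*exp(-4*x) + C2*exp(2*x).
Apply the initial conditions: y(0) = -11/32 + C1 + C2 = 0 and y'(0) = 7/8 - 4*C1 + 2*C2 = 2. Solving gives C1 = -7/96, C2 = 5/12.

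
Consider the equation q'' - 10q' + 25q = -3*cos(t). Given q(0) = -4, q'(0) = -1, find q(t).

q = -658*exp(5*t)/169 - 18*cos(t)/169 + 15*sin(t)/338 + 479*t*exp(5*t)/26

Characteristic equation r² - 10r + 25 = 0 has discriminant (-10)² - 4·(25) = 0, so r = 5 is a repeated root.
Hence q_h = (C1 + C2*t)*exp(5*t).
Try q_p = A*cos(t) + B*sin(t). Substituting and equating the coefficients of cos(t) and sin(t) gives A = -18/169, B = 15/338, so q_p = -18*cos(t)/169 + 15*sin(t)/338.
General solution: q = -18*cos(t)/169 + 15*sin(t)/338 + C1*exp(5*t) + C2*t*exp(5*t).
Apply the initial conditions: q(0) = -18/169 + C1 = -4 and q'(0) = 15/338 + C2 + 5*C1 = -1. Solving gives C1 = -658/169, C2 = 479/26.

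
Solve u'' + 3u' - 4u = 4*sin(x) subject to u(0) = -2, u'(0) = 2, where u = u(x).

u = -72*exp(-4*x)/85 - 10*sin(x)/17 - 6*cos(x)/17 - 4*exp(x)/5

Characteristic equation r² + 3r - 4 = 0 factors as (r + 4)(r - 1) = 0, so r = -4, 1.
Hence u_h = C1*exp(-4*x) + C2*exp(x).
Try u_p = A*cos(x) + B*sin(x). Substituting and equating the coefficients of cos(x) and sin(x) gives A = -6/17, B = -10/17, so u_p = -10*sin(x)/17 - 6*cos(x)/17.
General solution: u = -10*sin(x)/17 - 6*cos(x)/17 + C1*exp(-4*x) + C2*exp(x).
Apply the initial conditions: u(0) = -6/17 + C1 + C2 = -2 and u'(0) = -10/17 + C2 - 4*C1 = 2. Solving gives C1 = -72/85, C2 = -4/5.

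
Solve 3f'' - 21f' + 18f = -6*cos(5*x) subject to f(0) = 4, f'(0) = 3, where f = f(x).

f = -73*exp(6*x)/305 + 19*cos(5*x)/793 + 35*sin(5*x)/793 + 274*exp(x)/65

Divide through by 3: f'' - 7f' + 6f = -2*cos(5*x).
Characteristic equation r² - 7r + 6 = 0 factors as (r - 1)(r - 6) = 0, so r = 1, 6.
Hence f_h = C1*exp(x) + C2*exp(6*x).
Try f_p = A*cos(5*x) + B*sin(5*x). Substituting and equating the coefficients of cos(5x) and sin(5x) gives A = 19/793, B = 35/793, so f_p = 19*cos(5*x)/793 + 35*sin(5*x)/793.
General solution: f = 19*cos(5*x)/793 + 35*sin(5*x)/793 + C1*exp(x) + C2*exp(6*x).
Apply the initial conditions: f(0) = 19/793 + C1 + C2 = 4 and f'(0) = 175/793 + C1 + 6*C2 = 3. Solving gives C1 = 274/65, C2 = -73/305.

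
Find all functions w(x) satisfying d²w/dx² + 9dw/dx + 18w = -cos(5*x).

w = -45*sin(5*x)/2074 + 7*cos(5*x)/2074 + C1*exp(-6*x) + C2*exp(-3*x)

Characteristic equation r² + 9r + 18 = 0 factors as (r + 6)(r + 3) = 0, so r = -6, -3.
Hence w_h = C1*exp(-6*x) + C2*exp(-3*x).
Try w_p = A*cos(5*x) + B*sin(5*x). Substituting and equating the coefficients of cos(5x) and sin(5x) gives A = 7/2074, B = -45/2074, so w_p = -45*sin(5*x)/2074 + 7*cos(5*x)/2074.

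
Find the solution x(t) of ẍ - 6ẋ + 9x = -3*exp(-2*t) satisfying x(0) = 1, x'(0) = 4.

x = -3*exp(-2*t)/25 + 28*exp(3*t)/25 + 2*t*exp(3*t)/5

Characteristic equation r² - 6r + 9 = 0 has discriminant (-6)² - 4·(9) = 0, so r = 3 is a repeated root.
Hence x_h = (C1 + C2*t)*exp(3*t).
Try x_p = A*exp(-2*t). Substituting into the equation and dividing by exp(-2*t) gives A = -3/25, so x_p = -3*exp(-2*t)/25.
General solution: x = -3*exp(-2*t)/25 + C1*exp(3*t) + C2*t*exp(3*t).
Apply the initial conditions: x(0) = -3/25 + C1 = 1 and x'(0) = 6/25 + C2 + 3*C1 = 4. Solving gives C1 = 28/25, C2 = 2/5.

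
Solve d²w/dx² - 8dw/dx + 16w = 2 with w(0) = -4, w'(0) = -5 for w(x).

w = 1/8 - 33*exp(4*x)/8 + 23*x*exp(4*x)/2

Characteristic equation r² - 8r + 16 = 0 has discriminant (-8)² - 4·(16) = 0, so r = 4 is a repeated root.
Hence w_h = (C1 + C2*x)*exp(4*x).
For the particular solution try w_p = A0. Substituting and matching coefficients of each power of x gives A0 = 1/8, so w_p = 1/8.
General solution: w = 1/8 + C1*exp(4*x) + C2*x*exp(4*x).
Apply the initial conditions: w(0) = 1/8 + C1 = -4 and w'(0) = C2 + 4*C1 = -5. Solving gives C1 = -33/8, C2 = 23/2.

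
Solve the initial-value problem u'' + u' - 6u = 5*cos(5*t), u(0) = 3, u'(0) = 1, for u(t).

u = -155*cos(5*t)/986 + 25*sin(5*t)/986 + 37*exp(-3*t)/34 + 60*exp(2*t)/29

Characteristic equation r² + r - 6 = 0 factors as (r - 2)(r + 3) = 0, so r = 2, -3.
Hence u_h = C1*exp(2*t) + C2*exp(-3*t).
Try u_p = A*cos(5*t) + B*sin(5*t). Substituting and equating the coefficients of cos(5t) and sin(5t) gives A = -155/986, B = 25/986, so u_p = -155*cos(5*t)/986 + 25*sin(5*t)/986.
General solution: u = -155*cos(5*t)/986 + 25*sin(5*t)/986 + C1*exp(2*t) + C2*exp(-3*t).
Apply the initial conditions: u(0) = -155/986 + C1 + C2 = 3 and u'(0) = 125/986 - 3*C2 + 2*C1 = 1. Solving gives C1 = 60/29, C2 = 37/34.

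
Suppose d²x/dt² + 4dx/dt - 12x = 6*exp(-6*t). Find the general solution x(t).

x = C1*exp(-6*t) + C2*exp(2*t) - 3*t*exp(-6*t)/4

Characteristic equation r² + 4r - 12 = 0 factors as (r + 6)(r - 2) = 0, so r = -6, 2.
Hence x_h = C1*exp(-6*t) + C2*exp(2*t).
Since exp(-6*t) solves the homogeneous equation (r = -6 is a root of multiplicity 1), multiply the trial by t. Try x_p = A*t*exp(-6*t). Substituting into the equation and dividing by exp(-6*t) gives A = -3/4, so x_p = -3*t*exp(-6*t)/4.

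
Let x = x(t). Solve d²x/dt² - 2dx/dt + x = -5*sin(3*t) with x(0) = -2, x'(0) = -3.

Characteristic equation r² - 2r + 1 = 0 has discriminant (-2)² - 4·(1) = 0, so r = 1 is a repeated root.
Hence x_h = (C1 + C2*t)*exp(t).
Try x_p = A*cos(3*t) + B*sin(3*t). Substituting and equating the coefficients of cos(3t) and sin(3t) gives A = -3/10, B = 2/5, so x_p = -3*cos(3*t)/10 + 2*sin(3*t)/5.
General solution: x = -3*cos(3*t)/10 + 2*sin(3*t)/5 + C1*exp(t) + C2*t*exp(t).
Apply the initial conditions: x(0) = -3/10 + C1 = -2 and x'(0) = 6/5 + C1 + C2 = -3. Solving gives C1 = -17/10, C2 = -5/2.

x = -17*exp(t)/10 - 3*cos(3*t)/10 + 2*sin(3*t)/5 - 5*t*exp(t)/2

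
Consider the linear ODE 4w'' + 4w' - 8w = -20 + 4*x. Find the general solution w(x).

w = 9/4 - x/2 + C1*exp(-2*x) + C2*exp(x)

Divide through by 4: w'' + w' - 2w = -5 + x.
Characteristic equation r² + r - 2 = 0 factors as (r + 2)(r - 1) = 0, so r = -2, 1.
Hence w_h = C1*exp(-2*x) + C2*exp(x).
For the particular solution try w_p = A0 + A1*x. Substituting and matching coefficients of each power of x gives A0 = 9/4, A1 = -1/2, so w_p = 9/4 - x/2.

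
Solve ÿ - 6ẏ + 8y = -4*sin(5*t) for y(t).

Characteristic equation r² - 6r + 8 = 0 factors as (r - 2)(r - 4) = 0, so r = 2, 4.
Hence y_h = C1*exp(2*t) + C2*exp(4*t).
Try y_p = A*cos(5*t) + B*sin(5*t). Substituting and equating the coefficients of cos(5t) and sin(5t) gives A = -120/1189, B = 68/1189, so y_p = -120*cos(5*t)/1189 + 68*sin(5*t)/1189.

y = -120*cos(5*t)/1189 + 68*sin(5*t)/1189 + C1*exp(2*t) + C2*exp(4*t)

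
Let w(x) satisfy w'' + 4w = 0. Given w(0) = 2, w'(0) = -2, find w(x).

w = -sin(2*x) + 2*cos(2*x)

Characteristic equation r² + 4 = 0 has discriminant (0)² - 4·(4) = -16 < 0, so r = ± 2i.
Hence w_h = C1*cos(2*x) + C2*sin(2*x).
Apply the initial conditions: w(0) = C1 = 2 and w'(0) = 2*C2 = -2. Solving gives C1 = 2, C2 = -1.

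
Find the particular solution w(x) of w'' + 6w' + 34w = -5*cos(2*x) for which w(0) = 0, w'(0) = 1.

w = -25*cos(2*x)/174 - 5*sin(2*x)/87 + 25*cos(5*x)*exp(-3*x)/174 + 269*exp(-3*x)*sin(5*x)/870

Characteristic equation r² + 6r + 34 = 0 has discriminant (6)² - 4·(34) = -100 < 0, so r = -3 ± 5i.
Hence w_h = C1*cos(5*x)*exp(-3*x) + C2*exp(-3*x)*sin(5*x).
Try w_p = A*cos(2*x) + B*sin(2*x). Substituting and equating the coefficients of cos(2x) and sin(2x) gives A = -25/174, B = -5/87, so w_p = -25*cos(2*x)/174 - 5*sin(2*x)/87.
General solution: w = -25*cos(2*x)/174 - 5*sin(2*x)/87 + C1*cos(5*x)*exp(-3*x) + C2*exp(-3*x)*sin(5*x).
Apply the initial conditions: w(0) = -25/174 + C1 = 0 and w'(0) = -10/87 - 3*C1 + 5*C2 = 1. Solving gives C1 = 25/174, C2 = 269/870.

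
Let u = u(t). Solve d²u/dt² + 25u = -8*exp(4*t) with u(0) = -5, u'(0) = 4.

Characteristic equation r² + 25 = 0 has discriminant (0)² - 4·(25) = -100 < 0, so r = ± 5i.
Hence u_h = C1*cos(5*t) + C2*sin(5*t).
Try u_p = A*exp(4*t). Substituting into the equation and dividing by exp(4*t) gives A = -8/41, so u_p = -8*exp(4*t)/41.
General solution: u = -8*exp(4*t)/41 + C1*cos(5*t) + C2*sin(5*t).
Apply the initial conditions: u(0) = -8/41 + C1 = -5 and u'(0) = -32/41 + 5*C2 = 4. Solving gives C1 = -197/41, C2 = 196/205.

u = -197*cos(5*t)/41 - 8*exp(4*t)/41 + 196*sin(5*t)/205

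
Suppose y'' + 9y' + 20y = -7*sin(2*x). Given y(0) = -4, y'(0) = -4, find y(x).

Characteristic equation r² + 9r + 20 = 0 factors as (r + 5)(r + 4) = 0, so r = -5, -4.
Hence y_h = C1*exp(-5*x) + C2*exp(-4*x).
Try y_p = A*cos(2*x) + B*sin(2*x). Substituting and equating the coefficients of cos(2x) and sin(2x) gives A = 63/290, B = -28/145, so y_p = -28*sin(2*x)/145 + 63*cos(2*x)/290.
General solution: y = -28*sin(2*x)/145 + 63*cos(2*x)/290 + C1*exp(-5*x) + C2*exp(-4*x).
Apply the initial conditions: y(0) = 63/290 + C1 + C2 = -4 and y'(0) = -56/145 - 5*C1 - 4*C2 = -4. Solving gives C1 = 594/29, C2 = -247/10.

y = -247*exp(-4*x)/10 - 28*sin(2*x)/145 + 63*cos(2*x)/290 + 594*exp(-5*x)/29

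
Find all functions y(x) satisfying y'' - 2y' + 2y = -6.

y = -3 + C1*cos(x)*exp(x) + C2*exp(x)*sin(x)

Characteristic equation r² - 2r + 2 = 0 has discriminant (-2)² - 4·(2) = -4 < 0, so r = 1 ± i.
Hence y_h = C1*cos(x)*exp(x) + C2*exp(x)*sin(x).
For the particular solution try y_p = A0. Substituting and matching coefficients of each power of x gives A0 = -3, so y_p = -3.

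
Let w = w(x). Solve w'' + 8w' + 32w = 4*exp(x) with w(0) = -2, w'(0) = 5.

w = 4*exp(x)/41 - 143*exp(-4*x)*sin(4*x)/164 - 86*cos(4*x)*exp(-4*x)/41

Characteristic equation r² + 8r + 32 = 0 has discriminant (8)² - 4·(32) = -64 < 0, so r = -4 ± 4i.
Hence w_h = C1*cos(4*x)*exp(-4*x) + C2*exp(-4*x)*sin(4*x).
Try w_p = A*exp(x). Substituting into the equation and dividing by exp(x) gives A = 4/41, so w_p = 4*exp(x)/41.
General solution: w = 4*exp(x)/41 + C1*cos(4*x)*exp(-4*x) + C2*exp(-4*x)*sin(4*x).
Apply the initial conditions: w(0) = 4/41 + C1 = -2 and w'(0) = 4/41 - 4*C1 + 4*C2 = 5. Solving gives C1 = -86/41, C2 = -143/164.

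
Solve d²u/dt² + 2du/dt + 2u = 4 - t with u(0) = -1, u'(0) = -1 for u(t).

Characteristic equation r² + 2r + 2 = 0 has discriminant (2)² - 4·(2) = -4 < 0, so r = -1 ± i.
Hence u_h = C1*cos(t)*exp(-t) + C2*exp(-t)*sin(t).
For the particular solution try u_p = A0 + A1*t. Substituting and matching coefficients of each power of t gives A0 = 5/2, A1 = -1/2, so u_p = 5/2 - t/2.
General solution: u = 5/2 - t/2 + C1*cos(t)*exp(-t) + C2*exp(-t)*sin(t).
Apply the initial conditions: u(0) = 5/2 + C1 = -1 and u'(0) = -1/2 + C2 - C1 = -1. Solving gives C1 = -7/2, C2 = -4.

u = 5/2 - t/2 - 4*exp(-t)*sin(t) - 7*cos(t)*exp(-t)/2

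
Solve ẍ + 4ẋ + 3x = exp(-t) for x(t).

x = C1*exp(-3*t) + C2*exp(-t) + t*exp(-t)/2

Characteristic equation r² + 4r + 3 = 0 factors as (r + 3)(r + 1) = 0, so r = -3, -1.
Hence x_h = C1*exp(-3*t) + C2*exp(-t).
Since exp(-t) solves the homogeneous equation (r = -1 is a root of multiplicity 1), multiply the trial by t. Try x_p = A*t*exp(-t). Substituting into the equation and dividing by exp(-t) gives A = 1/2, so x_p = t*exp(-t)/2.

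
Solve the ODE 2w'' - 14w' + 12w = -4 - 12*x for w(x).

w = -3/2 - x + C1*exp(6*x) + C2*exp(x)

Divide through by 2: w'' - 7w' + 6w = -2 - 6*x.
Characteristic equation r² - 7r + 6 = 0 factors as (r - 6)(r - 1) = 0, so r = 6, 1.
Hence w_h = C1*exp(6*x) + C2*exp(x).
For the particular solution try w_p = A0 + A1*x. Substituting and matching coefficients of each power of x gives A0 = -3/2, A1 = -1, so w_p = -3/2 - x.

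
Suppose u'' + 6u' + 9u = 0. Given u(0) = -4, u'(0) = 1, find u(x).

u = -4*exp(-3*x) - 11*x*exp(-3*x)

Characteristic equation r² + 6r + 9 = 0 has discriminant (6)² - 4·(9) = 0, so r = -3 is a repeated root.
Hence u_h = (C1 + C2*x)*exp(-3*x).
Apply the initial conditions: u(0) = C1 = -4 and u'(0) = C2 - 3*C1 = 1. Solving gives C1 = -4, C2 = -11.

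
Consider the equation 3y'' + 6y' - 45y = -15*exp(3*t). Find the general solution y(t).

Divide through by 3: y'' + 2y' - 15y = -5*exp(3*t).
Characteristic equation r² + 2r - 15 = 0 factors as (r - 3)(r + 5) = 0, so r = 3, -5.
Hence y_h = C1*exp(3*t) + C2*exp(-5*t).
Since exp(3*t) solves the homogeneous equation (r = 3 is a root of multiplicity 1), multiply the trial by t. Try y_p = A*t*exp(3*t). Substituting into the equation and dividing by exp(3*t) gives A = -5/8, so y_p = -5*t*exp(3*t)/8.

y = C1*exp(3*t) + C2*exp(-5*t) - 5*t*exp(3*t)/8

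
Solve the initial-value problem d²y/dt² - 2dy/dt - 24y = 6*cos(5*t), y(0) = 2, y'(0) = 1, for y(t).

Characteristic equation r² - 2r - 24 = 0 factors as (r + 4)(r - 6) = 0, so r = -4, 6.
Hence y_h = C1*exp(-4*t) + C2*exp(6*t).
Try y_p = A*cos(5*t) + B*sin(5*t). Substituting and equating the coefficients of cos(5t) and sin(5t) gives A = -294/2501, B = -60/2501, so y_p = -294*cos(5*t)/2501 - 60*sin(5*t)/2501.
General solution: y = -294*cos(5*t)/2501 - 60*sin(5*t)/2501 + C1*exp(-4*t) + C2*exp(6*t).
Apply the initial conditions: y(0) = -294/2501 + C1 + C2 = 2 and y'(0) = -300/2501 - 4*C1 + 6*C2 = 1. Solving gives C1 = 95/82, C2 = 117/122.

y = -294*cos(5*t)/2501 - 60*sin(5*t)/2501 + 95*exp(-4*t)/82 + 117*exp(6*t)/122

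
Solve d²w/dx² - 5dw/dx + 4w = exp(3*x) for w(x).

Characteristic equation r² - 5r + 4 = 0 factors as (r - 1)(r - 4) = 0, so r = 1, 4.
Hence w_h = C1*exp(x) + C2*exp(4*x).
Try w_p = A*exp(3*x). Substituting into the equation and dividing by exp(3*x) gives A = -1/2, so w_p = -exp(3*x)/2.

w = -exp(3*x)/2 + C1*exp(x) + C2*exp(4*x)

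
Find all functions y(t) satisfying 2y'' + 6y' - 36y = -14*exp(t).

y = exp(t)/2 + C1*exp(3*t) + C2*exp(-6*t)

Divide through by 2: y'' + 3y' - 18y = -7*exp(t).
Characteristic equation r² + 3r - 18 = 0 factors as (r - 3)(r + 6) = 0, so r = 3, -6.
Hence y_h = C1*exp(3*t) + C2*exp(-6*t).
Try y_p = A*exp(t). Substituting into the equation and dividing by exp(t) gives A = 1/2, so y_p = exp(t)/2.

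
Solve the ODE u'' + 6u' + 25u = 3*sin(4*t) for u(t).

Characteristic equation r² + 6r + 25 = 0 has discriminant (6)² - 4·(25) = -64 < 0, so r = -3 ± 4i.
Hence u_h = C1*cos(4*t)*exp(-3*t) + C2*exp(-3*t)*sin(4*t).
Try u_p = A*cos(4*t) + B*sin(4*t). Substituting and equating the coefficients of cos(4t) and sin(4t) gives A = -8/73, B = 3/73, so u_p = -8*cos(4*t)/73 + 3*sin(4*t)/73.

u = -8*cos(4*t)/73 + 3*sin(4*t)/73 + C1*cos(4*t)*exp(-3*t) + C2*exp(-3*t)*sin(4*t)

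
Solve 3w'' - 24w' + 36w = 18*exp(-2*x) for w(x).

Divide through by 3: w'' - 8w' + 12w = 6*exp(-2*x).
Characteristic equation r² - 8r + 12 = 0 factors as (r - 2)(r - 6) = 0, so r = 2, 6.
Hence w_h = C1*exp(2*x) + C2*exp(6*x).
Try w_p = A*exp(-2*x). Substituting into the equation and dividing by exp(-2*x) gives A = 3/16, so w_p = 3*exp(-2*x)/16.

w = 3*exp(-2*x)/16 + C1*exp(2*x) + C2*exp(6*x)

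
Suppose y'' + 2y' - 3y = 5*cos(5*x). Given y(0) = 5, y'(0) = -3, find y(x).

Characteristic equation r² + 2r - 3 = 0 factors as (r - 1)(r + 3) = 0, so r = 1, -3.
Hence y_h = C1*exp(x) + C2*exp(-3*x).
Try y_p = A*cos(5*x) + B*sin(5*x). Substituting and equating the coefficients of cos(5x) and sin(5x) gives A = -35/221, B = 25/442, so y_p = -35*cos(5*x)/221 + 25*sin(5*x)/442.
General solution: y = -35*cos(5*x)/221 + 25*sin(5*x)/442 + C1*exp(x) + C2*exp(-3*x).
Apply the initial conditions: y(0) = -35/221 + C1 + C2 = 5 and y'(0) = 125/442 + C1 - 3*C2 = -3. Solving gives C1 = 317/104, C2 = 287/136.

y = -35*cos(5*x)/221 + 25*sin(5*x)/442 + 287*exp(-3*x)/136 + 317*exp(x)/104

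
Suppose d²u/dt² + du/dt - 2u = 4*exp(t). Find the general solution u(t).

u = C1*exp(t) + C2*exp(-2*t) + 4*t*exp(t)/3

Characteristic equation r² + r - 2 = 0 factors as (r - 1)(r + 2) = 0, so r = 1, -2.
Hence u_h = C1*exp(t) + C2*exp(-2*t).
Since exp(t) solves the homogeneous equation (r = 1 is a root of multiplicity 1), multiply the trial by t. Try u_p = A*t*exp(t). Substituting into the equation and dividing by exp(t) gives A = 4/3, so u_p = 4*t*exp(t)/3.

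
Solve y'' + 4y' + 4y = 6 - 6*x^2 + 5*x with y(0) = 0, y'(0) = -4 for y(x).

y = -2 + 2*exp(-2*x) - 3*x**2/2 + 17*x/4 - 17*x*exp(-2*x)/4

Characteristic equation r² + 4r + 4 = 0 has discriminant (4)² - 4·(4) = 0, so r = -2 is a repeated root.
Hence y_h = (C1 + C2*x)*exp(-2*x).
For the particular solution try y_p = A0 + A1*x + A2*x^2. Substituting and matching coefficients of each power of x gives A0 = -2, A1 = 17/4, A2 = -3/2, so y_p = -2 - 3*x^2/2 + 17*x/4.
General solution: y = -2 - 3*x^2/2 + 17*x/4 + C1*exp(-2*x) + C2*x*exp(-2*x).
Apply the initial conditions: y(0) = -2 + C1 = 0 and y'(0) = 17/4 + C2 - 2*C1 = -4. Solving gives C1 = 2, C2 = -17/4.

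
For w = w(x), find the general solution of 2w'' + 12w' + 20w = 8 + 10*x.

Divide through by 2: w'' + 6w' + 10w = 4 + 5*x.
Characteristic equation r² + 6r + 10 = 0 has discriminant (6)² - 4·(10) = -4 < 0, so r = -3 ± i.
Hence w_h = C1*cos(x)*exp(-3*x) + C2*exp(-3*x)*sin(x).
For the particular solution try w_p = A0 + A1*x. Substituting and matching coefficients of each power of x gives A0 = 1/10, A1 = 1/2, so w_p = 1/10 + x/2.

w = 1/10 + x/2 + C1*cos(x)*exp(-3*x) + C2*exp(-3*x)*sin(x)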